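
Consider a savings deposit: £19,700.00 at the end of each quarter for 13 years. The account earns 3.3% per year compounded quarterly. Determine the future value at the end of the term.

£1,272,788.62

This is an ordinary annuity: 52 deposits of £19,700.00 at the end of each quarter.
Periodic rate r = 0.033/4 per quarter; n is counted in quarters.
FV = PMT × [((1+r)^n − 1)/r] = 19,700 × [(1+r)^52 − 1] / r = £1,272,788.62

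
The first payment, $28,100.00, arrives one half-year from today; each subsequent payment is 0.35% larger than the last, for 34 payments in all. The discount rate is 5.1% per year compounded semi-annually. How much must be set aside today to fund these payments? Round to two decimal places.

Periodic rate r = 0.051/2 per half-year; n is counted in half-years.
Growing ordinary annuity: PV = PMT₁ × [1 − ((1+g)/(1+r))^n] / (r − g) = 28,100 × [1 − ((1+0.0035)/(1+r))^34] / (r − 0.0035) = $666,243.69.

$666,243.69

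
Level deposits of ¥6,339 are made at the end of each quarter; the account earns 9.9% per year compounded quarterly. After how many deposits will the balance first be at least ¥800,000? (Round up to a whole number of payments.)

Periodic rate r = 0.099/4 per quarter; n is counted in quarters.
Ordinary annuity FV: 800,000 = 6,339 × [((1+r)^n − 1)/r].
(1+r)^n = 1 + 800,000 × r / 6,339, so n = ln(1 + 800,000·r/6,339) / ln(1+r) = 57.95.
Round up to a whole number of payments: n = 58.

58 payments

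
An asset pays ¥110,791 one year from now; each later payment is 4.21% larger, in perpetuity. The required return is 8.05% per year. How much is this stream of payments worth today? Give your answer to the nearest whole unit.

Periodic rate r = 0.0805 per year.
Growing perpetuity (Gordon): PV = PMT₁ / (r − g) = 110,791 / (r − 0.0421) = ¥2,885,182.

¥2,885,182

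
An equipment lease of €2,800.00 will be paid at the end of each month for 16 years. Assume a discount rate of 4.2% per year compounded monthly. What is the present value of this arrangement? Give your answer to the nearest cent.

This is an ordinary annuity: 192 payments of €2,800.00 at the end of each month.
Periodic rate r = 0.042/12 per month; n is counted in months.
PV = PMT × [(1 − (1+r)^−n)/r] = 2,800 × [1 − (1+r)^−192] / r = €390,971.44

€390,971.44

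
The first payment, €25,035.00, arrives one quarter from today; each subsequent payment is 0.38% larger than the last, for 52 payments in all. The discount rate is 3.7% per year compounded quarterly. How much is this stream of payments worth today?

€1,127,250.24

Periodic rate r = 0.037/4 per quarter; n is counted in quarters.
Growing ordinary annuity: PV = PMT₁ × [1 − ((1+g)/(1+r))^n] / (r − g) = 25,035 × [1 − ((1+0.0038)/(1+r))^52] / (r − 0.0038) = €1,127,250.24.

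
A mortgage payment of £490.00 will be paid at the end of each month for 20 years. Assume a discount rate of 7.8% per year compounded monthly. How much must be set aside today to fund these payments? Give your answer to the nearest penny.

£59,463.42

This is an ordinary annuity: 240 payments of £490.00 at the end of each month.
Periodic rate r = 0.078/12 per month; n is counted in months.
PV = PMT × [(1 − (1+r)^−n)/r] = 490 × [1 − (1+r)^−240] / r = £59,463.42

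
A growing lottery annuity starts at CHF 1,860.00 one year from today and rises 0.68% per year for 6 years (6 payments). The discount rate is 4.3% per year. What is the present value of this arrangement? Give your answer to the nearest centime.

Periodic rate r = 0.043 per year.
Growing ordinary annuity: PV = PMT₁ × [1 − ((1+g)/(1+r))^n] / (r − g) = 1,860 × [1 − ((1+0.0068)/(1+r))^6] / (r − 0.0068) = CHF 9,813.35.

CHF 9,813.35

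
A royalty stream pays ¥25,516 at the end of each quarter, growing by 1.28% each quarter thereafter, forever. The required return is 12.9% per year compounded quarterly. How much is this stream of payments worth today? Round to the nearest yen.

¥1,311,877

Periodic rate r = 0.129/4 per quarter.
Growing perpetuity (Gordon): PV = PMT₁ / (r − g) = 25,516 / (r − 0.0128) = ¥1,311,877.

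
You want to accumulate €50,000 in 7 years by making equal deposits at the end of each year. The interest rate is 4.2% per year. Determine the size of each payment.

€6,292.16

Level ordinary annuity; solve FV = PMT × [((1+r)^n − 1)/r] for PMT.
Periodic rate r = 0.042 per year.
With n = 7: PMT = 50,000 / ([((1+r)^n − 1)/r]) = €6,292.16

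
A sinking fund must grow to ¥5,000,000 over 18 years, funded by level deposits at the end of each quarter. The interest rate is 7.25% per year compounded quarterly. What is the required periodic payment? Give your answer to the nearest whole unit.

¥34,265

Level ordinary annuity; solve FV = PMT × [((1+r)^n − 1)/r] for PMT.
Periodic rate r = 0.0725/4 per quarter; n is counted in quarters.
With n = 72: PMT = 5,000,000 / ([((1+r)^n − 1)/r]) = ¥34,265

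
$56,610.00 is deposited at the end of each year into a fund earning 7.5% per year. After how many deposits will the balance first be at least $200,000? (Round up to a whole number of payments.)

4 payments

Periodic rate r = 0.075 per year.
Ordinary annuity FV: 200,000 = 56,610 × [((1+r)^n − 1)/r].
(1+r)^n = 1 + 200,000 × r / 56,610, so n = ln(1 + 200,000·r/56,610) / ln(1+r) = 3.25.
Round up to a whole number of payments: n = 4.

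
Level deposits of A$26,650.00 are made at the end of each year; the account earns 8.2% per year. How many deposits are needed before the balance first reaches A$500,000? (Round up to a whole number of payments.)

Periodic rate r = 0.082 per year.
Ordinary annuity FV: 500,000 = 26,650 × [((1+r)^n − 1)/r].
(1+r)^n = 1 + 500,000 × r / 26,650, so n = ln(1 + 500,000·r/26,650) / ln(1+r) = 11.82.
Round up to a whole number of payments: n = 12.

12 payments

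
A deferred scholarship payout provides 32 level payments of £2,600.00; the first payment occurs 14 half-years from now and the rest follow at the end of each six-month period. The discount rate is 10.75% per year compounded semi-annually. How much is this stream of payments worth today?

Ordinary annuity of 32 payments, first payment at period 14.
Periodic rate r = 0.1075/2 per half-year; n is counted in half-years.
The ordinary-annuity PV formula values the stream one period before the first payment (period 13); discount that back 13 periods:
PV₀ = 2,600 × [1 − (1+r)^−32] / r × (1+r)^−13 = £19,905.31

£19,905.31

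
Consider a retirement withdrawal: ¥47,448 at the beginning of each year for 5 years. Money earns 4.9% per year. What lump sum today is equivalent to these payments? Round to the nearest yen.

¥216,088

This is an annuity due: 5 payments of ¥47,448 at the beginning of each year.
Periodic rate r = 0.049 per year.
PV = PMT × [(1 − (1+r)^−n)/r] × (1+r) = 47,448 × [1 − (1+r)^−5] / r × (1+r) = ¥216,088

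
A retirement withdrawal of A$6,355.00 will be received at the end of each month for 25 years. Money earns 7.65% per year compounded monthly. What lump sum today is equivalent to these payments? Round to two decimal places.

A$848,718.95

This is an ordinary annuity: 300 payments of A$6,355.00 at the end of each month.
Periodic rate r = 0.0765/12 per month; n is counted in months.
PV = PMT × [(1 − (1+r)^−n)/r] = 6,355 × [1 − (1+r)^−300] / r = A$848,718.95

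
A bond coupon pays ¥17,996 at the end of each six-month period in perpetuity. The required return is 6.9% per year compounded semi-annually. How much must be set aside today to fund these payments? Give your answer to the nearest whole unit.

¥521,623

Periodic rate r = 0.069/2 per half-year.
Level perpetuity: PV = PMT / r = 17,996 / (0.069/2) = ¥521,623.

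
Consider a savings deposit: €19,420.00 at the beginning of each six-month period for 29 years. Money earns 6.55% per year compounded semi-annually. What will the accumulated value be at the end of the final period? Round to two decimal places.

€3,357,277.76

This is an annuity due: 58 deposits of €19,420.00 at the beginning of each six-month period.
Periodic rate r = 0.0655/2 per half-year; n is counted in half-years.
FV = PMT × [((1+r)^n − 1)/r] × (1+r) = 19,420 × [(1+r)^58 − 1] / r × (1+r) = €3,357,277.76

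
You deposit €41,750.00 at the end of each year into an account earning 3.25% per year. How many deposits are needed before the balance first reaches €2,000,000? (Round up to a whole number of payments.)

30 payments

Periodic rate r = 0.0325 per year.
Ordinary annuity FV: 2,000,000 = 41,750 × [((1+r)^n − 1)/r].
(1+r)^n = 1 + 2,000,000 × r / 41,750, so n = ln(1 + 2,000,000·r/41,750) / ln(1+r) = 29.35.
Round up to a whole number of payments: n = 30.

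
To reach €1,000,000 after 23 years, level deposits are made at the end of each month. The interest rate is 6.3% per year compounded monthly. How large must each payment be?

€1,619.00

Level ordinary annuity; solve FV = PMT × [((1+r)^n − 1)/r] for PMT.
Periodic rate r = 0.063/12 per month; n is counted in months.
With n = 276: PMT = 1,000,000 / ([((1+r)^n − 1)/r]) = €1,619.00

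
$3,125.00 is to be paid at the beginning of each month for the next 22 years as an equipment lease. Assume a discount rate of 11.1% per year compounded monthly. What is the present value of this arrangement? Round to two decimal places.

This is an annuity due: 264 payments of $3,125.00 at the beginning of each month.
Periodic rate r = 0.111/12 per month; n is counted in months.
PV = PMT × [(1 − (1+r)^−n)/r] × (1+r) = 3,125 × [1 − (1+r)^−264] / r × (1+r) = $310,968.80

$310,968.80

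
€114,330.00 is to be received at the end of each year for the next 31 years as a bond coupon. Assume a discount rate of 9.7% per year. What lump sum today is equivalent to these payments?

€1,111,828.02

This is an ordinary annuity: 31 payments of €114,330.00 at the end of each year.
Periodic rate r = 0.097 per year.
PV = PMT × [(1 − (1+r)^−n)/r] = 114,330 × [1 − (1+r)^−31] / r = €1,111,828.02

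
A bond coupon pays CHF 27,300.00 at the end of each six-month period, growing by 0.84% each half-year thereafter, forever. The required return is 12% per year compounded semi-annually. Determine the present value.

CHF 529,069.77

Periodic rate r = 0.12/2 per half-year.
Growing perpetuity (Gordon): PV = PMT₁ / (r − g) = 27,300 / (r − 0.0084) = CHF 529,069.77.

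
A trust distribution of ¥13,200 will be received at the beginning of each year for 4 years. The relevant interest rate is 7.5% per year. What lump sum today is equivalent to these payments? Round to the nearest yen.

This is an annuity due: 4 payments of ¥13,200 at the beginning of each year.
Periodic rate r = 0.075 per year.
PV = PMT × [(1 − (1+r)^−n)/r] × (1+r) = 13,200 × [1 − (1+r)^−4] / r × (1+r) = ¥47,527

¥47,527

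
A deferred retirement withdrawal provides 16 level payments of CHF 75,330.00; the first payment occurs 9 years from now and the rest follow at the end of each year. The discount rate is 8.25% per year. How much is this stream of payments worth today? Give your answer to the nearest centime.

Ordinary annuity of 16 payments, first payment at period 9.
Periodic rate r = 0.0825 per year.
The ordinary-annuity PV formula values the stream one period before the first payment (period 8); discount that back 8 periods:
PV₀ = 75,330 × [1 − (1+r)^−16] / r × (1+r)^−8 = CHF 348,052.51

CHF 348,052.51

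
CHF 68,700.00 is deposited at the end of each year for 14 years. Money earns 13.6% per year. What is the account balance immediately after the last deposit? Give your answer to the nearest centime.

This is an ordinary annuity: 14 deposits of CHF 68,700.00 at the end of each year.
Periodic rate r = 0.136 per year.
FV = PMT × [((1+r)^n − 1)/r] = 68,700 × [(1+r)^14 − 1] / r = CHF 2,505,878.68

CHF 2,505,878.68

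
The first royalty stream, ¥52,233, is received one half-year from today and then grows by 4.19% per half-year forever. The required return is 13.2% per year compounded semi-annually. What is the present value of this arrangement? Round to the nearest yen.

Periodic rate r = 0.132/2 per half-year.
Growing perpetuity (Gordon): PV = PMT₁ / (r − g) = 52,233 / (r − 0.0419) = ¥2,167,344.

¥2,167,344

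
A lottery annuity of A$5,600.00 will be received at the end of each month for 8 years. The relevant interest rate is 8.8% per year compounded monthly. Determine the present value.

This is an ordinary annuity: 96 payments of A$5,600.00 at the end of each month.
Periodic rate r = 0.088/12 per month; n is counted in months.
PV = PMT × [(1 − (1+r)^−n)/r] = 5,600 × [1 − (1+r)^−96] / r = A$384,968.11

A$384,968.11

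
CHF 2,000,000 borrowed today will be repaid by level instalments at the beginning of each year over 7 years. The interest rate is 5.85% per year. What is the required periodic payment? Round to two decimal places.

Level annuity due; solve PV = PMT × [(1 − (1+r)^−n)/r] × (1+r) for PMT.
Periodic rate r = 0.0585 per year.
With n = 7: PMT = 2,000,000 / ([(1 − (1+r)^−n)/r] × (1+r)) = CHF 336,667.21

CHF 336,667.21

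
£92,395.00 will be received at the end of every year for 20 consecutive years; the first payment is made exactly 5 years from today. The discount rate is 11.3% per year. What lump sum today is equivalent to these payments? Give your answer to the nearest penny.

£470,214.75

Ordinary annuity of 20 payments, first payment at period 5.
Periodic rate r = 0.113 per year.
The ordinary-annuity PV formula values the stream one period before the first payment (period 4); discount that back 4 periods:
PV₀ = 92,395 × [1 − (1+r)^−20] / r × (1+r)^−4 = £470,214.75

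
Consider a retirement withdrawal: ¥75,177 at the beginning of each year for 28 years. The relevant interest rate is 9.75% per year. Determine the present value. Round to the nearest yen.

This is an annuity due: 28 payments of ¥75,177 at the beginning of each year.
Periodic rate r = 0.0975 per year.
PV = PMT × [(1 − (1+r)^−n)/r] × (1+r) = 75,177 × [1 − (1+r)^−28] / r × (1+r) = ¥783,683

¥783,683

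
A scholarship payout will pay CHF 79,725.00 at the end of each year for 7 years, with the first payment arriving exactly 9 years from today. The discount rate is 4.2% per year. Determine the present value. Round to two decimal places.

Ordinary annuity of 7 payments, first payment at period 9.
Periodic rate r = 0.042 per year.
The ordinary-annuity PV formula values the stream one period before the first payment (period 8); discount that back 8 periods:
PV₀ = 79,725 × [1 − (1+r)^−7] / r × (1+r)^−8 = CHF 341,781.96

CHF 341,781.96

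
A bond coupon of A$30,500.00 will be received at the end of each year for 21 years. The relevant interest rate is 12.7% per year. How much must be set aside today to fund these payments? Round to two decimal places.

This is an ordinary annuity: 21 payments of A$30,500.00 at the end of each year.
Periodic rate r = 0.127 per year.
PV = PMT × [(1 − (1+r)^−n)/r] = 30,500 × [1 − (1+r)^−21] / r = A$220,654.82

A$220,654.82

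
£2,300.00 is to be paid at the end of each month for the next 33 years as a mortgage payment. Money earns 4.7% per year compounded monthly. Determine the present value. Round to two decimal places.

£462,341.60

This is an ordinary annuity: 396 payments of £2,300.00 at the end of each month.
Periodic rate r = 0.047/12 per month; n is counted in months.
PV = PMT × [(1 − (1+r)^−n)/r] = 2,300 × [1 − (1+r)^−396] / r = £462,341.60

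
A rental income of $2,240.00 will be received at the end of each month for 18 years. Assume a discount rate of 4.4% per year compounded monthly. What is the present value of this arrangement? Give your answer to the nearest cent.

$333,804.06

This is an ordinary annuity: 216 payments of $2,240.00 at the end of each month.
Periodic rate r = 0.044/12 per month; n is counted in months.
PV = PMT × [(1 − (1+r)^−n)/r] = 2,240 × [1 − (1+r)^−216] / r = $333,804.06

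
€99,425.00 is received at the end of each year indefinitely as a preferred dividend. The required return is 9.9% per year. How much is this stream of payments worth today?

Periodic rate r = 0.099 per year.
Level perpetuity: PV = PMT / r = 99,425 / (0.099) = €1,004,292.93.

€1,004,292.93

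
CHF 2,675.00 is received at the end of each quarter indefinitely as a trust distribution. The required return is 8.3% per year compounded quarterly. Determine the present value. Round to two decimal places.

CHF 128,915.66

Periodic rate r = 0.083/4 per quarter.
Level perpetuity: PV = PMT / r = 2,675 / (0.083/4) = CHF 128,915.66.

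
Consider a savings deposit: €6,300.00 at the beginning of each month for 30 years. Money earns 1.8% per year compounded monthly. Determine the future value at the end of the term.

€3,008,819.87

This is an annuity due: 360 deposits of €6,300.00 at the beginning of each month.
Periodic rate r = 0.018/12 per month; n is counted in months.
FV = PMT × [((1+r)^n − 1)/r] × (1+r) = 6,300 × [(1+r)^360 − 1] / r × (1+r) = €3,008,819.87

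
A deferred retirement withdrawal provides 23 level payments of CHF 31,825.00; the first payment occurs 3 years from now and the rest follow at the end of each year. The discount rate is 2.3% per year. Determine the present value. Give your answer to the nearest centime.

Ordinary annuity of 23 payments, first payment at period 3.
Periodic rate r = 0.023 per year.
The ordinary-annuity PV formula values the stream one period before the first payment (period 2); discount that back 2 periods:
PV₀ = 31,825 × [1 − (1+r)^−23] / r × (1+r)^−2 = CHF 538,476.32

CHF 538,476.32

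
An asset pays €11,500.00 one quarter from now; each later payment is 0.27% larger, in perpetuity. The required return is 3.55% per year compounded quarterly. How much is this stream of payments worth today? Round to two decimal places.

€1,862,348.18

Periodic rate r = 0.0355/4 per quarter.
Growing perpetuity (Gordon): PV = PMT₁ / (r − g) = 11,500 / (r − 0.0027) = €1,862,348.18.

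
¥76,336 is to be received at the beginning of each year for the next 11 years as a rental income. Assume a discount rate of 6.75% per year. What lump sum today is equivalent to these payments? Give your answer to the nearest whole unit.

This is an annuity due: 11 payments of ¥76,336 at the beginning of each year.
Periodic rate r = 0.0675 per year.
PV = PMT × [(1 − (1+r)^−n)/r] × (1+r) = 76,336 × [1 − (1+r)^−11] / r × (1+r) = ¥618,739

¥618,739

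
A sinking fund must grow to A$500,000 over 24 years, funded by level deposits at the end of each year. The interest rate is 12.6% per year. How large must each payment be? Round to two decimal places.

A$3,875.67

Level ordinary annuity; solve FV = PMT × [((1+r)^n − 1)/r] for PMT.
Periodic rate r = 0.126 per year.
With n = 24: PMT = 500,000 / ([((1+r)^n − 1)/r]) = A$3,875.67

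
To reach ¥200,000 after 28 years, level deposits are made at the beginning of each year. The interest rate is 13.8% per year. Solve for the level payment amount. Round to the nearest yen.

Level annuity due; solve FV = PMT × [((1+r)^n − 1)/r] × (1+r) for PMT.
Periodic rate r = 0.138 per year.
With n = 28: PMT = 200,000 / ([((1+r)^n − 1)/r] × (1+r)) = ¥668

¥668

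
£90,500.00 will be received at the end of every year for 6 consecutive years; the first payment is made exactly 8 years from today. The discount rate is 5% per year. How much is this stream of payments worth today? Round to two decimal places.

Ordinary annuity of 6 payments, first payment at period 8.
Periodic rate r = 0.05 per year.
The ordinary-annuity PV formula values the stream one period before the first payment (period 7); discount that back 7 periods:
PV₀ = 90,500 × [1 − (1+r)^−6] / r × (1+r)^−7 = £326,451.56

£326,451.56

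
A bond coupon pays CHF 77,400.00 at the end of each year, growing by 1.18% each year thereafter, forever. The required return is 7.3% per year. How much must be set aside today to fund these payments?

CHF 1,264,705.88

Periodic rate r = 0.073 per year.
Growing perpetuity (Gordon): PV = PMT₁ / (r − g) = 77,400 / (r − 0.0118) = CHF 1,264,705.88.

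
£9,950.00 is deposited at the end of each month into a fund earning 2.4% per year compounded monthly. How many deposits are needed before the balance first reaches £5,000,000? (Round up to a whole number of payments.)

349 payments

Periodic rate r = 0.024/12 per month; n is counted in months.
Ordinary annuity FV: 5,000,000 = 9,950 × [((1+r)^n − 1)/r].
(1+r)^n = 1 + 5,000,000 × r / 9,950, so n = ln(1 + 5,000,000·r/9,950) / ln(1+r) = 348.18.
Round up to a whole number of payments: n = 349.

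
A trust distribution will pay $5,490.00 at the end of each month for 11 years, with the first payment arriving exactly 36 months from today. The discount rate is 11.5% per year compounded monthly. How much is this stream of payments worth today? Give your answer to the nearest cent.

$293,782.88

Ordinary annuity of 132 payments, first payment at period 36.
Periodic rate r = 0.115/12 per month; n is counted in months.
The ordinary-annuity PV formula values the stream one period before the first payment (period 35); discount that back 35 periods:
PV₀ = 5,490 × [1 − (1+r)^−132] / r × (1+r)^−35 = $293,782.88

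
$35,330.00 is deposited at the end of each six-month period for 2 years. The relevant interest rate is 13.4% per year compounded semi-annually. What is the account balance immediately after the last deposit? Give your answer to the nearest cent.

$156,167.67

This is an ordinary annuity: 4 deposits of $35,330.00 at the end of each six-month period.
Periodic rate r = 0.134/2 per half-year; n is counted in half-years.
FV = PMT × [((1+r)^n − 1)/r] = 35,330 × [(1+r)^4 − 1] / r = $156,167.67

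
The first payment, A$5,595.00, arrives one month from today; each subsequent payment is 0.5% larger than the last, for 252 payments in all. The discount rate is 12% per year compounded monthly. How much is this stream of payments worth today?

Periodic rate r = 0.12/12 per month; n is counted in months.
Growing ordinary annuity: PV = PMT₁ × [1 − ((1+g)/(1+r))^n] / (r − g) = 5,595 × [1 − ((1+0.005)/(1+r))^252] / (r − 0.005) = A$798,600.78.

A$798,600.78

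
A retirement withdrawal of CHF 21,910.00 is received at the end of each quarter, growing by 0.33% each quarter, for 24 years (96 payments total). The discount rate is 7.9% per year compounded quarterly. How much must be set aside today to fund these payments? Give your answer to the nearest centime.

Periodic rate r = 0.079/4 per quarter; n is counted in quarters.
Growing ordinary annuity: PV = PMT₁ × [1 − ((1+g)/(1+r))^n] / (r − g) = 21,910 × [1 − ((1+0.0033)/(1+r))^96] / (r − 0.0033) = CHF 1,052,378.79.

CHF 1,052,378.79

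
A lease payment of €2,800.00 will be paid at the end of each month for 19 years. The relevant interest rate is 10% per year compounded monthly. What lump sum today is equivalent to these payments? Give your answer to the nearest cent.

€285,347.73

This is an ordinary annuity: 228 payments of €2,800.00 at the end of each month.
Periodic rate r = 0.1/12 per month; n is counted in months.
PV = PMT × [(1 − (1+r)^−n)/r] = 2,800 × [1 − (1+r)^−228] / r = €285,347.73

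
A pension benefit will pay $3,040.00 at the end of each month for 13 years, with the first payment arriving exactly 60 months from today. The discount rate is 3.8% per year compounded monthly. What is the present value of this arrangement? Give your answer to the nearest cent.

$310,163.63

Ordinary annuity of 156 payments, first payment at period 60.
Periodic rate r = 0.038/12 per month; n is counted in months.
The ordinary-annuity PV formula values the stream one period before the first payment (period 59); discount that back 59 periods:
PV₀ = 3,040 × [1 − (1+r)^−156] / r × (1+r)^−59 = $310,163.63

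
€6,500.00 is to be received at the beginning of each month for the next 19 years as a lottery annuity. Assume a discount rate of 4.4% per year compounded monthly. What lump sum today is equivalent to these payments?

€1,006,857.54

This is an annuity due: 228 payments of €6,500.00 at the beginning of each month.
Periodic rate r = 0.044/12 per month; n is counted in months.
PV = PMT × [(1 − (1+r)^−n)/r] × (1+r) = 6,500 × [1 − (1+r)^−228] / r × (1+r) = €1,006,857.54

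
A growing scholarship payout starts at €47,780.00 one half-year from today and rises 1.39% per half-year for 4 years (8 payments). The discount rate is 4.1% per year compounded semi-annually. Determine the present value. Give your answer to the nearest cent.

Periodic rate r = 0.041/2 per half-year; n is counted in half-years.
Growing ordinary annuity: PV = PMT₁ × [1 − ((1+g)/(1+r))^n] / (r − g) = 47,780 × [1 − ((1+0.0139)/(1+r))^8] / (r − 0.0139) = €366,191.72.

€366,191.72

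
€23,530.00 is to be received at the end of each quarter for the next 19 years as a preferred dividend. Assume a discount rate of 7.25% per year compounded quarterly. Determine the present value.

€966,724.72

This is an ordinary annuity: 76 payments of €23,530.00 at the end of each quarter.
Periodic rate r = 0.0725/4 per quarter; n is counted in quarters.
PV = PMT × [(1 − (1+r)^−n)/r] = 23,530 × [1 − (1+r)^−76] / r = €966,724.72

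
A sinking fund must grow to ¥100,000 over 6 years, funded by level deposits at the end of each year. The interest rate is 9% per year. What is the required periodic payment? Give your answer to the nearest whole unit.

Level ordinary annuity; solve FV = PMT × [((1+r)^n − 1)/r] for PMT.
Periodic rate r = 0.09 per year.
With n = 6: PMT = 100,000 / ([((1+r)^n − 1)/r]) = ¥13,292

¥13,292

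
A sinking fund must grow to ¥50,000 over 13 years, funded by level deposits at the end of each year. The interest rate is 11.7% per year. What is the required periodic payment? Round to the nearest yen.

Level ordinary annuity; solve FV = PMT × [((1+r)^n − 1)/r] for PMT.
Periodic rate r = 0.117 per year.
With n = 13: PMT = 50,000 / ([((1+r)^n − 1)/r]) = ¥1,820

¥1,820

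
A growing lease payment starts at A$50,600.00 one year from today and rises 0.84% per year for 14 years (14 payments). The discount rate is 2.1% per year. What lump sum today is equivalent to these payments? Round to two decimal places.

Periodic rate r = 0.021 per year.
Growing ordinary annuity: PV = PMT₁ × [1 − ((1+g)/(1+r))^n] / (r − g) = 50,600 × [1 − ((1+0.0084)/(1+r))^14] / (r − 0.0084) = A$640,830.09.

A$640,830.09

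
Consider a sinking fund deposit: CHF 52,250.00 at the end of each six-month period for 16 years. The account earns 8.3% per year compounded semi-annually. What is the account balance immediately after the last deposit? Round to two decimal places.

CHF 3,366,211.33

This is an ordinary annuity: 32 deposits of CHF 52,250.00 at the end of each six-month period.
Periodic rate r = 0.083/2 per half-year; n is counted in half-years.
FV = PMT × [((1+r)^n − 1)/r] = 52,250 × [(1+r)^32 − 1] / r = CHF 3,366,211.33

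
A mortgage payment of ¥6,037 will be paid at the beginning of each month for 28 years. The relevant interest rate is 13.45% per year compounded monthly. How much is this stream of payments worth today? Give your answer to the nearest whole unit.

This is an annuity due: 336 payments of ¥6,037 at the beginning of each month.
Periodic rate r = 0.1345/12 per month; n is counted in months.
PV = PMT × [(1 − (1+r)^−n)/r] × (1+r) = 6,037 × [1 − (1+r)^−336] / r × (1+r) = ¥531,782

¥531,782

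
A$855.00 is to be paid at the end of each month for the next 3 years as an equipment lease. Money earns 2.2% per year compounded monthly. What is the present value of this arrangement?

A$29,759.86

This is an ordinary annuity: 36 payments of A$855.00 at the end of each month.
Periodic rate r = 0.022/12 per month; n is counted in months.
PV = PMT × [(1 − (1+r)^−n)/r] = 855 × [1 − (1+r)^−36] / r = A$29,759.86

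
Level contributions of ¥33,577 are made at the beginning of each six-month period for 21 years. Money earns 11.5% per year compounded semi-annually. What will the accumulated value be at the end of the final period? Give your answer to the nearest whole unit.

¥5,845,417

This is an annuity due: 42 deposits of ¥33,577 at the beginning of each six-month period.
Periodic rate r = 0.115/2 per half-year; n is counted in half-years.
FV = PMT × [((1+r)^n − 1)/r] × (1+r) = 33,577 × [(1+r)^42 − 1] / r × (1+r) = ¥5,845,417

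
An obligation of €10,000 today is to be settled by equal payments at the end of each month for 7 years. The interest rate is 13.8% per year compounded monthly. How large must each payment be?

€186.30

Level ordinary annuity; solve PV = PMT × [(1 − (1+r)^−n)/r] for PMT.
Periodic rate r = 0.138/12 per month; n is counted in months.
With n = 84: PMT = 10,000 / ([(1 − (1+r)^−n)/r]) = €186.30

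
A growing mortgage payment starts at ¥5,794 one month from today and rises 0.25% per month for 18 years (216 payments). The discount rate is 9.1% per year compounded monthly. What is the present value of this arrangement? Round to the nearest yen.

¥757,537

Periodic rate r = 0.091/12 per month; n is counted in months.
Growing ordinary annuity: PV = PMT₁ × [1 − ((1+g)/(1+r))^n] / (r − g) = 5,794 × [1 − ((1+0.0025)/(1+r))^216] / (r − 0.0025) = ¥757,537.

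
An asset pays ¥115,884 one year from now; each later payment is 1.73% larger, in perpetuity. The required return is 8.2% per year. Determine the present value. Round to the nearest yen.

¥1,791,097

Periodic rate r = 0.082 per year.
Growing perpetuity (Gordon): PV = PMT₁ / (r − g) = 115,884 / (r − 0.0173) = ¥1,791,097.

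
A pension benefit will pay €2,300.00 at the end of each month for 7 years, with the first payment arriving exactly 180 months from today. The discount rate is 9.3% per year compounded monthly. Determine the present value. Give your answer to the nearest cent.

€35,558.44

Ordinary annuity of 84 payments, first payment at period 180.
Periodic rate r = 0.093/12 per month; n is counted in months.
The ordinary-annuity PV formula values the stream one period before the first payment (period 179); discount that back 179 periods:
PV₀ = 2,300 × [1 − (1+r)^−84] / r × (1+r)^−179 = €35,558.44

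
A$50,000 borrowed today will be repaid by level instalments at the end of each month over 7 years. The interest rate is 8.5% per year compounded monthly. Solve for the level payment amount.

A$791.82

Level ordinary annuity; solve PV = PMT × [(1 − (1+r)^−n)/r] for PMT.
Periodic rate r = 0.085/12 per month; n is counted in months.
With n = 84: PMT = 50,000 / ([(1 − (1+r)^−n)/r]) = A$791.82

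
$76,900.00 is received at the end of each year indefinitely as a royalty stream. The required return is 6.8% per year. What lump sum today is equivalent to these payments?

$1,130,882.35

Periodic rate r = 0.068 per year.
Level perpetuity: PV = PMT / r = 76,900 / (0.068) = $1,130,882.35.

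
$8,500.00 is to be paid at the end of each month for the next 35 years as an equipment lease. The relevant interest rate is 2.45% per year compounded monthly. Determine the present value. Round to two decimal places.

$2,395,574.84

This is an ordinary annuity: 420 payments of $8,500.00 at the end of each month.
Periodic rate r = 0.0245/12 per month; n is counted in months.
PV = PMT × [(1 − (1+r)^−n)/r] = 8,500 × [1 − (1+r)^−420] / r = $2,395,574.84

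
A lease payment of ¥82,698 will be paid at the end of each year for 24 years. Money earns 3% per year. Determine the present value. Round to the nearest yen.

¥1,400,535

This is an ordinary annuity: 24 payments of ¥82,698 at the end of each year.
Periodic rate r = 0.03 per year.
PV = PMT × [(1 − (1+r)^−n)/r] = 82,698 × [1 − (1+r)^−24] / r = ¥1,400,535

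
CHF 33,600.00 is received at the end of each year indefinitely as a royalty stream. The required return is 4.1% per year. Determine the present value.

CHF 819,512.20

Periodic rate r = 0.041 per year.
Level perpetuity: PV = PMT / r = 33,600 / (0.041) = CHF 819,512.20.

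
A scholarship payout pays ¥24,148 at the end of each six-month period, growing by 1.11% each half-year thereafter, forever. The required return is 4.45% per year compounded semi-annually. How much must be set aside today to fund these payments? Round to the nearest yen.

Periodic rate r = 0.0445/2 per half-year.
Growing perpetuity (Gordon): PV = PMT₁ / (r − g) = 24,148 / (r − 0.0111) = ¥2,165,740.

¥2,165,740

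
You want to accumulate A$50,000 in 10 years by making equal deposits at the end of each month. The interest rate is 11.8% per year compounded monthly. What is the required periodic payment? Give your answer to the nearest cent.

A$219.92

Level ordinary annuity; solve FV = PMT × [((1+r)^n − 1)/r] for PMT.
Periodic rate r = 0.118/12 per month; n is counted in months.
With n = 120: PMT = 50,000 / ([((1+r)^n − 1)/r]) = A$219.92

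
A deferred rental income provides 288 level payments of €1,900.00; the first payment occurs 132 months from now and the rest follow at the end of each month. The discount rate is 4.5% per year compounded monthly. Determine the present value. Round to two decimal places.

Ordinary annuity of 288 payments, first payment at period 132.
Periodic rate r = 0.045/12 per month; n is counted in months.
The ordinary-annuity PV formula values the stream one period before the first payment (period 131); discount that back 131 periods:
PV₀ = 1,900 × [1 − (1+r)^−288] / r × (1+r)^−131 = €204,706.87

€204,706.87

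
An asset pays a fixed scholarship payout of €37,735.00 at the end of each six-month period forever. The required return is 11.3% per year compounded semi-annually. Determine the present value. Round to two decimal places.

€667,876.11

Periodic rate r = 0.113/2 per half-year.
Level perpetuity: PV = PMT / r = 37,735 / (0.113/2) = €667,876.11.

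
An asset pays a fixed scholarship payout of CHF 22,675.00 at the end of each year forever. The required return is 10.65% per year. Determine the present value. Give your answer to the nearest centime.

CHF 212,910.80

Periodic rate r = 0.1065 per year.
Level perpetuity: PV = PMT / r = 22,675 / (0.1065) = CHF 212,910.80.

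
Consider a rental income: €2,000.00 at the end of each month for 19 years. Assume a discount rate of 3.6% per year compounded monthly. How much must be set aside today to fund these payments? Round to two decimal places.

This is an ordinary annuity: 228 payments of €2,000.00 at the end of each month.
Periodic rate r = 0.036/12 per month; n is counted in months.
PV = PMT × [(1 − (1+r)^−n)/r] = 2,000 × [1 − (1+r)^−228] / r = €329,925.66

€329,925.66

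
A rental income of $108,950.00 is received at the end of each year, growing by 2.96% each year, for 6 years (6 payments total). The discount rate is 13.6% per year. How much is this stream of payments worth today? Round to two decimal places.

$456,386.51

Periodic rate r = 0.136 per year.
Growing ordinary annuity: PV = PMT₁ × [1 − ((1+g)/(1+r))^n] / (r − g) = 108,950 × [1 − ((1+0.0296)/(1+r))^6] / (r − 0.0296) = $456,386.51.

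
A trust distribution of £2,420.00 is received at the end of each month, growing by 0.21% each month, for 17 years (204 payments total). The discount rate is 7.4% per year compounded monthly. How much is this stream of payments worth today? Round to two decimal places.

£334,605.39

Periodic rate r = 0.074/12 per month; n is counted in months.
Growing ordinary annuity: PV = PMT₁ × [1 − ((1+g)/(1+r))^n] / (r − g) = 2,420 × [1 − ((1+0.0021)/(1+r))^204] / (r − 0.0021) = £334,605.39.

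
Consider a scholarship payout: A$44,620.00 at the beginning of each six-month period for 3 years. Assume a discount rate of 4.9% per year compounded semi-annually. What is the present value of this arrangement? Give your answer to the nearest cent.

A$252,215.57

This is an annuity due: 6 payments of A$44,620.00 at the beginning of each six-month period.
Periodic rate r = 0.049/2 per half-year; n is counted in half-years.
PV = PMT × [(1 − (1+r)^−n)/r] × (1+r) = 44,620 × [1 − (1+r)^−6] / r × (1+r) = A$252,215.57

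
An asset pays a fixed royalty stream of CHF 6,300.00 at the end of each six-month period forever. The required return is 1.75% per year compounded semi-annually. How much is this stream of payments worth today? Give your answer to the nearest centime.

Periodic rate r = 0.0175/2 per half-year.
Level perpetuity: PV = PMT / r = 6,300 / (0.0175/2) = CHF 720,000.00.

CHF 720,000.00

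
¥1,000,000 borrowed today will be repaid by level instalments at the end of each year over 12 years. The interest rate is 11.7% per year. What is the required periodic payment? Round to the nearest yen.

¥159,199

Level ordinary annuity; solve PV = PMT × [(1 − (1+r)^−n)/r] for PMT.
Periodic rate r = 0.117 per year.
With n = 12: PMT = 1,000,000 / ([(1 − (1+r)^−n)/r]) = ¥159,199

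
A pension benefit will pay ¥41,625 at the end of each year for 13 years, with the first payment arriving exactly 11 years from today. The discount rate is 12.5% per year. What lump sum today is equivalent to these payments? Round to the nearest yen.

Ordinary annuity of 13 payments, first payment at period 11.
Periodic rate r = 0.125 per year.
The ordinary-annuity PV formula values the stream one period before the first payment (period 10); discount that back 10 periods:
PV₀ = 41,625 × [1 − (1+r)^−13] / r × (1+r)^−10 = ¥80,367

¥80,367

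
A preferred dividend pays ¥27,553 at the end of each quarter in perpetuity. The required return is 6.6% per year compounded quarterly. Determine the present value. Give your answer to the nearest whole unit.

¥1,669,879

Periodic rate r = 0.066/4 per quarter.
Level perpetuity: PV = PMT / r = 27,553 / (0.066/4) = ¥1,669,879.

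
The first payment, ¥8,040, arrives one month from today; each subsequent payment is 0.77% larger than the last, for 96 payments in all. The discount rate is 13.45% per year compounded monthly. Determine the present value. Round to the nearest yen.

Periodic rate r = 0.1345/12 per month; n is counted in months.
Growing ordinary annuity: PV = PMT₁ × [1 − ((1+g)/(1+r))^n] / (r − g) = 8,040 × [1 − ((1+0.0077)/(1+r))^96] / (r − 0.0077) = ¥650,135.

¥650,135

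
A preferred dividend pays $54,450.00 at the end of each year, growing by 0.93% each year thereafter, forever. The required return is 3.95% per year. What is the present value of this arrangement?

$1,802,980.13

Periodic rate r = 0.0395 per year.
Growing perpetuity (Gordon): PV = PMT₁ / (r − g) = 54,450 / (r − 0.0093) = $1,802,980.13.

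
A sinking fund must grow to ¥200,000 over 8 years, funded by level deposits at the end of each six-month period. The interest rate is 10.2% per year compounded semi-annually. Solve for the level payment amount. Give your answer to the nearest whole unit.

¥8,386

Level ordinary annuity; solve FV = PMT × [((1+r)^n − 1)/r] for PMT.
Periodic rate r = 0.102/2 per half-year; n is counted in half-years.
With n = 16: PMT = 200,000 / ([((1+r)^n − 1)/r]) = ¥8,386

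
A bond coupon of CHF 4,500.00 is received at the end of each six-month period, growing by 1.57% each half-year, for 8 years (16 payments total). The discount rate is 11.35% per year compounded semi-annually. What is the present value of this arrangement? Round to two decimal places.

CHF 51,466.95

Periodic rate r = 0.1135/2 per half-year; n is counted in half-years.
Growing ordinary annuity: PV = PMT₁ × [1 − ((1+g)/(1+r))^n] / (r − g) = 4,500 × [1 − ((1+0.0157)/(1+r))^16] / (r − 0.0157) = CHF 51,466.95.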